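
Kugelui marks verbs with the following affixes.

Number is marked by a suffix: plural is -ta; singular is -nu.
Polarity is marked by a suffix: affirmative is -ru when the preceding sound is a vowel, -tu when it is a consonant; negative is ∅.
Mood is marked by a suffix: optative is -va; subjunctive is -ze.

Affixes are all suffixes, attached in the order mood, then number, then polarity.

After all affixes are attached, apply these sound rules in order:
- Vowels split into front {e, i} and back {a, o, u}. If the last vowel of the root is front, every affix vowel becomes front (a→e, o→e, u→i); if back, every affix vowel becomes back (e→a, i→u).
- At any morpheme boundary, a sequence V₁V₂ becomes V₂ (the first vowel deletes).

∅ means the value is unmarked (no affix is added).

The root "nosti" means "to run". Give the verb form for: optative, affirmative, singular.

Attach mood optative -va → nostiva.
Attach number singular -nu → nostivanu.
Attach polarity affirmative -ru (after vowel 'u') → nostivanuru.
Apply vowel harmony: nostivanuru → nostiveniri.
Vowel deletion: no change.

nostiveniri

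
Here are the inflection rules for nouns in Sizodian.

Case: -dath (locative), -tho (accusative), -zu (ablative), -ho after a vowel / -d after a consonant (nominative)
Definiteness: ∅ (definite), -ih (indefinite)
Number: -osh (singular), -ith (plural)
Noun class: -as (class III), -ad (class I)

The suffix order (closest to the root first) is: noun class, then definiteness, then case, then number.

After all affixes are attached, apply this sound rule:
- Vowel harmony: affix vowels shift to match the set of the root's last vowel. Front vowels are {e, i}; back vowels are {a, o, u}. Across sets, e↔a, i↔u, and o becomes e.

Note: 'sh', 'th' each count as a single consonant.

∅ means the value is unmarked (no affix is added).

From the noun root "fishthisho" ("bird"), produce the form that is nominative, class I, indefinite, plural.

fishthishoaduhduth

Attach noun class class I -ad → fishthishoad.
Attach definiteness indefinite -ih → fishthishoadih.
Attach case nominative -d (after consonant 'h') → fishthishoadihd.
Attach number plural -ith → fishthishoadihdith.
Apply vowel harmony: fishthishoadihdith → fishthishoaduhduth.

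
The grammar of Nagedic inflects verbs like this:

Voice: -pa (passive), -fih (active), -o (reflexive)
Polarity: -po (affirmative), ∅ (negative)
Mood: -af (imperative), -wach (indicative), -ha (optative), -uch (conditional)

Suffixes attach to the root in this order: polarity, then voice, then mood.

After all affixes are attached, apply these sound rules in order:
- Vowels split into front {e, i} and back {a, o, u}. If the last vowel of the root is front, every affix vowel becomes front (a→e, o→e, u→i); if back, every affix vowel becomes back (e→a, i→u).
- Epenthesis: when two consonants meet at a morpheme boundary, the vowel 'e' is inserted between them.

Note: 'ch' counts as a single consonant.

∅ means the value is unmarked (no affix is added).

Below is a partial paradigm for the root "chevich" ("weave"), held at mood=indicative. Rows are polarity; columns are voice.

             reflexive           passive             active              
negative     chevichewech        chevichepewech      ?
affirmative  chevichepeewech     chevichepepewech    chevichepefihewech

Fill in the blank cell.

polarity = negative: zero marking, form stays chevich.
Attach voice active -fih → chevichfih.
Attach mood indicative -wach → chevichfihwach.
Apply vowel harmony: chevichfihwach → chevichfihwech.
Apply epenthesis: chevichfihwech → chevichefihewech.

chevichefihewech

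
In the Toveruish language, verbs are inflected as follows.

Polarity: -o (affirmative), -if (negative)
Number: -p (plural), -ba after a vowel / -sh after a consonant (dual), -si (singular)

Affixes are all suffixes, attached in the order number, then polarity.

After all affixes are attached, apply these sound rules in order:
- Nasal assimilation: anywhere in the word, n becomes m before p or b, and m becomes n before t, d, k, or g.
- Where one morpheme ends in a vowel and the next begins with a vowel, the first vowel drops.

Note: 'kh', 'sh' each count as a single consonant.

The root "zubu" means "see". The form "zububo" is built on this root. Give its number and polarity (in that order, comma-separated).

dual, affirmative

Segment: zubu-ba-o.
number: -ba/sh → dual.
polarity: -o → affirmative.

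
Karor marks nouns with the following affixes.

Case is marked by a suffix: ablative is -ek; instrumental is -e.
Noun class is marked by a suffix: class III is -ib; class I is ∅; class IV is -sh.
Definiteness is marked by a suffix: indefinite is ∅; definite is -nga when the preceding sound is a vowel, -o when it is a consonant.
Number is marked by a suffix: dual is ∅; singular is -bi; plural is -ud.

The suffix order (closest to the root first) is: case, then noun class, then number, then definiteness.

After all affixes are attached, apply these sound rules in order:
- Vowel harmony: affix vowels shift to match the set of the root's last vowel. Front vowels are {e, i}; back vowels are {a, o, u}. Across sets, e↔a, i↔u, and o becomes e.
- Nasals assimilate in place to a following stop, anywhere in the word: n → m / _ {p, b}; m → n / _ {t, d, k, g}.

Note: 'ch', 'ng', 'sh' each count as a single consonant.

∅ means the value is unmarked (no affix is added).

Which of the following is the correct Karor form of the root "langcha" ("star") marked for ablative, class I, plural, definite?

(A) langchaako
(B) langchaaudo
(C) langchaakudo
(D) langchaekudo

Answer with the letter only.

Attach case ablative -ek → langchaek.
noun class = class I: zero marking, form stays langchaek.
Attach number plural -ud → langchaekud.
Attach definiteness definite -o (after consonant 'd') → langchaekudo.
Apply vowel harmony: langchaekudo → langchaakudo.
Nasal assimilation: no change.
So the correct form is langchaakudo, option (C).
(B) langchaaudo is wrong: it uses instrumental instead of ablative for case.
(A) langchaako is wrong: it uses dual instead of plural for number.
(D) langchaekudo is wrong: it fails to apply the sound rule(s).

C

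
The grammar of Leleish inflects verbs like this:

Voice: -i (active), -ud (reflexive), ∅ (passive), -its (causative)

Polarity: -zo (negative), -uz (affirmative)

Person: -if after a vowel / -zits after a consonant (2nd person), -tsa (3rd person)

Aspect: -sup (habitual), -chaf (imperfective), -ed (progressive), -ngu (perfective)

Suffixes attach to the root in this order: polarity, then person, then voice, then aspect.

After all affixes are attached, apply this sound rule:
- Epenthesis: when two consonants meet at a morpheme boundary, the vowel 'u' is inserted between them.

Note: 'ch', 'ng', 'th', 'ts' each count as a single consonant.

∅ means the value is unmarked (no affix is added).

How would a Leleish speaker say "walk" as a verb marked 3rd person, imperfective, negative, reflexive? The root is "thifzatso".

thifzatsozotsauduchaf

Attach polarity negative -zo → thifzatsozo.
Attach person 3rd person -tsa → thifzatsozotsa.
Attach voice reflexive -ud → thifzatsozotsaud.
Attach aspect imperfective -chaf → thifzatsozotsaudchaf.
Apply epenthesis: thifzatsozotsaudchaf → thifzatsozotsauduchaf.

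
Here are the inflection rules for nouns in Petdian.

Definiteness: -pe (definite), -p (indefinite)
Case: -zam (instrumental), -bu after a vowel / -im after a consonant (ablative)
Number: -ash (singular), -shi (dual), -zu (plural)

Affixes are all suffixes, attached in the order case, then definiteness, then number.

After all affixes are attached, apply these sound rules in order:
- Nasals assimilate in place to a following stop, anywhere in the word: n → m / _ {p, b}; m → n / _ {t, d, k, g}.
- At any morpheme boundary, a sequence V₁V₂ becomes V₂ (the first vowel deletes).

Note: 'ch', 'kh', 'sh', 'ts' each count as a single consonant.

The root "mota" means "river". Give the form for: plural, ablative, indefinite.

motabupzu

Attach case ablative -bu (after vowel 'a') → motabu.
Attach definiteness indefinite -p → motabup.
Attach number plural -zu → motabupzu.
Nasal assimilation: no change.
Vowel deletion: no change.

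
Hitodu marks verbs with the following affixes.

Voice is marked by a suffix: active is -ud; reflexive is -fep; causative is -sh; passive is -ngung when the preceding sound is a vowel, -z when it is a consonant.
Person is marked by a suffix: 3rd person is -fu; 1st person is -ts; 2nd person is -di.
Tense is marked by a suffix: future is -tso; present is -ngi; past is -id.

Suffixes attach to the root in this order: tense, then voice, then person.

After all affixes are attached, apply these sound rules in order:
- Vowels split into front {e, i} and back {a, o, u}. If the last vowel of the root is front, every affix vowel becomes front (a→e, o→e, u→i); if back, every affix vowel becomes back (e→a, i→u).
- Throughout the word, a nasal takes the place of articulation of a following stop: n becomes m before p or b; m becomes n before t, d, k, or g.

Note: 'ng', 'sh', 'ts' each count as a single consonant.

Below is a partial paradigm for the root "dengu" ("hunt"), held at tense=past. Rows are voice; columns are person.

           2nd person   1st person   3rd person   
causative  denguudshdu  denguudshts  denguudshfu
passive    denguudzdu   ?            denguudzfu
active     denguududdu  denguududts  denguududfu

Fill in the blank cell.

Attach tense past -id → denguid.
Attach voice passive -z (after consonant 'd') → denguidz.
Attach person 1st person -ts → denguidzts.
Apply vowel harmony: denguidzts → denguudzts.
Nasal assimilation: no change.

denguudzts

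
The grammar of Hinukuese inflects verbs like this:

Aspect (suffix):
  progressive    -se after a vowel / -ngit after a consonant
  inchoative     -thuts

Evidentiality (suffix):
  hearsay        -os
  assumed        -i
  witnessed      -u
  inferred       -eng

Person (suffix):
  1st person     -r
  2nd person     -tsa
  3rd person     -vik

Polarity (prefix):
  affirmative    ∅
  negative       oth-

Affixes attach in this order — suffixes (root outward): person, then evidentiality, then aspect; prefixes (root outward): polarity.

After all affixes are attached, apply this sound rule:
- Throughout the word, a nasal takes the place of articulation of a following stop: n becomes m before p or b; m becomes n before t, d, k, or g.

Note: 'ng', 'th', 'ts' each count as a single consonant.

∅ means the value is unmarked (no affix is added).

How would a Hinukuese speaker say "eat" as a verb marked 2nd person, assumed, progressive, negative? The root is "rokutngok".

othrokutngoktsaise

Attach person 2nd person -tsa → rokutngoktsa.
Attach polarity negative oth- → othrokutngoktsa.
Attach evidentiality assumed -i → othrokutngoktsai.
Attach aspect progressive -se (after vowel 'i') → othrokutngoktsaise.
Nasal assimilation: no change.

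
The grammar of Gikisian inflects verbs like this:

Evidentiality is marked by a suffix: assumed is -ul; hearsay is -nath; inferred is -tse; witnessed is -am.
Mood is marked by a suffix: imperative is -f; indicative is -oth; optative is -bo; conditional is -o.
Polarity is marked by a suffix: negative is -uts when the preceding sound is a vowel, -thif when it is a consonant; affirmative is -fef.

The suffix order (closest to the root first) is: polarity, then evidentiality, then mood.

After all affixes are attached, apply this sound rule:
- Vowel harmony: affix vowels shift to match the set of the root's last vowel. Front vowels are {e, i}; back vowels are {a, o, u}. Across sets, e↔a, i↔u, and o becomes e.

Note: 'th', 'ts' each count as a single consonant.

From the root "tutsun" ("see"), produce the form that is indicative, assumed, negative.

Attach polarity negative -thif (after consonant 'n') → tutsunthif.
Attach evidentiality assumed -ul → tutsunthiful.
Attach mood indicative -oth → tutsunthifuloth.
Apply vowel harmony: tutsunthifuloth → tutsunthufuloth.

tutsunthufuloth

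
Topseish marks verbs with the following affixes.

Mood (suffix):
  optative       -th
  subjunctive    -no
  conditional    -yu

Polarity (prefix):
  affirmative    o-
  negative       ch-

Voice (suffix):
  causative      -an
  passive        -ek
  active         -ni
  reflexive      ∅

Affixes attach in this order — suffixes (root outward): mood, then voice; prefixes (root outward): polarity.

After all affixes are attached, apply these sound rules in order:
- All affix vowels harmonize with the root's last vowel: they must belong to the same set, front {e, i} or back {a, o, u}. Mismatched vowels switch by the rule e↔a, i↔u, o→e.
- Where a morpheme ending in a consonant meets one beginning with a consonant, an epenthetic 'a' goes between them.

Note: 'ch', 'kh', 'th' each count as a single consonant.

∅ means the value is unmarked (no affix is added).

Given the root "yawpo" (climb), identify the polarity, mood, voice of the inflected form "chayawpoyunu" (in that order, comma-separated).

Segment: ch-yawpo-yu-ni.
polarity: ch- → negative.
mood: -yu → conditional.
voice: -ni → active.

negative, conditional, active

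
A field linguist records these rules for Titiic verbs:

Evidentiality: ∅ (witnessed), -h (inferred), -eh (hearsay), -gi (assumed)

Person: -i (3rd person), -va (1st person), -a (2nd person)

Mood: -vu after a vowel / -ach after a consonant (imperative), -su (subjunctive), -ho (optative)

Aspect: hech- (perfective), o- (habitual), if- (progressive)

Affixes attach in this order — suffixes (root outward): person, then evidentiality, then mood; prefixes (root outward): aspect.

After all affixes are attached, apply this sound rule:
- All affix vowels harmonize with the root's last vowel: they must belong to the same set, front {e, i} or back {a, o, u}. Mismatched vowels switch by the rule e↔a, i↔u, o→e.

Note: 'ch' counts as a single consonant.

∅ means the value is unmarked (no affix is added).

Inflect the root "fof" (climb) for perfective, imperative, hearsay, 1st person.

hachfofvaahach

Attach aspect perfective hech- → hechfof.
Attach person 1st person -va → hechfofva.
Attach evidentiality hearsay -eh → hechfofvaeh.
Attach mood imperative -ach (after consonant 'h') → hechfofvaehach.
Apply vowel harmony: hechfofvaehach → hachfofvaahach.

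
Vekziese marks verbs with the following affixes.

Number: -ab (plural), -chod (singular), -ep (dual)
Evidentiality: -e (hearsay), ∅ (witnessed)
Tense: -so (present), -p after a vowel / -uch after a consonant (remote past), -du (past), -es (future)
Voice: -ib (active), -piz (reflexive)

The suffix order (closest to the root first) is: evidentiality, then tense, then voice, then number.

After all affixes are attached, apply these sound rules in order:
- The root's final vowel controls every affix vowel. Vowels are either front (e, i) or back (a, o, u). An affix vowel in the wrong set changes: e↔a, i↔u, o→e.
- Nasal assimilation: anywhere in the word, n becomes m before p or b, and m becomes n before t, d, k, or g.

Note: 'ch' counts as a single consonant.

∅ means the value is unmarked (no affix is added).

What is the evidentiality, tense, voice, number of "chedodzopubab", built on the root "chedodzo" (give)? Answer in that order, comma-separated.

witnessed, remote past, active, plural

Segment: chedodzo-p-ib-ab.
evidentiality: ∅ → witnessed.
tense: -p/uch → remote past.
voice: -ib → active.
number: -ab → plural.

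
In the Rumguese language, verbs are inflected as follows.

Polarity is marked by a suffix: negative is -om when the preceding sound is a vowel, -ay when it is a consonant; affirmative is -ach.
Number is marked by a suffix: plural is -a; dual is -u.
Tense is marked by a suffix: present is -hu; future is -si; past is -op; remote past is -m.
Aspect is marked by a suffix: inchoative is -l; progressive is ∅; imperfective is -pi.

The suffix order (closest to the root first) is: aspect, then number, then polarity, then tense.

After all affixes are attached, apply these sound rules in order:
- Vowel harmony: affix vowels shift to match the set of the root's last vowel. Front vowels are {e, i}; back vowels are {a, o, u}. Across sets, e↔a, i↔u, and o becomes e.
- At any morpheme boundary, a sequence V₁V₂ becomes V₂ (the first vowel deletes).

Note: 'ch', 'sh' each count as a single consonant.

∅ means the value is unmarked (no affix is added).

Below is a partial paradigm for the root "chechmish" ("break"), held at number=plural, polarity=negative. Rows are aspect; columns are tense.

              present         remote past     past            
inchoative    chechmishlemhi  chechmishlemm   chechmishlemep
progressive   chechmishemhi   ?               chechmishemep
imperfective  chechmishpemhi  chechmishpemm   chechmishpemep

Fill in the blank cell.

chechmishemm

aspect = progressive: zero marking, form stays chechmish.
Attach number plural -a → chechmisha.
Attach polarity negative -om (after vowel 'a') → chechmishaom.
Attach tense remote past -m → chechmishaomm.
Apply vowel harmony: chechmishaomm → chechmisheemm.
Apply vowel deletion: chechmisheemm → chechmishemm.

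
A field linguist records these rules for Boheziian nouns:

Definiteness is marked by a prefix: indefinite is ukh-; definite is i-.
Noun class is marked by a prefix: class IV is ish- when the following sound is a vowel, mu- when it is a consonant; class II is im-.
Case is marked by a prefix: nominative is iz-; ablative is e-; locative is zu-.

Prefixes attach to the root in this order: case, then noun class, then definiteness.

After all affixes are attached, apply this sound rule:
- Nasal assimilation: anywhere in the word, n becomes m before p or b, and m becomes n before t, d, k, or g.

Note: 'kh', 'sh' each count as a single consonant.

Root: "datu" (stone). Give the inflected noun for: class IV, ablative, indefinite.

Attach case ablative e- → edatu.
Attach noun class class IV ish- (before vowel 'e') → ishedatu.
Attach definiteness indefinite ukh- → ukhishedatu.
Nasal assimilation: no change.

ukhishedatu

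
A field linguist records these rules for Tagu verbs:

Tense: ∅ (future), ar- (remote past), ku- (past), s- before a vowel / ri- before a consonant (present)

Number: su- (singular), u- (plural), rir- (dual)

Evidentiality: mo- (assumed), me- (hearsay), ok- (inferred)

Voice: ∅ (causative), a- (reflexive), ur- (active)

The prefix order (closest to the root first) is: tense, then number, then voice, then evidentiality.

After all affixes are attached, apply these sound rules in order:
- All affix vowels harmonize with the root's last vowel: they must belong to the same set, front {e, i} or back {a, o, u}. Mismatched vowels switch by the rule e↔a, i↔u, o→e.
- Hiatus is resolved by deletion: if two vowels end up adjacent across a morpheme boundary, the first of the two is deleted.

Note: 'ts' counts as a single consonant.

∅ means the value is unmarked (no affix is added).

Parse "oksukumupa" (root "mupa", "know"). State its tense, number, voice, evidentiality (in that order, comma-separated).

Segment: ok-su-ku-mupa.
tense: ku- → past.
number: su- → singular.
voice: ∅ → causative.
evidentiality: ok- → inferred.

past, singular, causative, inferred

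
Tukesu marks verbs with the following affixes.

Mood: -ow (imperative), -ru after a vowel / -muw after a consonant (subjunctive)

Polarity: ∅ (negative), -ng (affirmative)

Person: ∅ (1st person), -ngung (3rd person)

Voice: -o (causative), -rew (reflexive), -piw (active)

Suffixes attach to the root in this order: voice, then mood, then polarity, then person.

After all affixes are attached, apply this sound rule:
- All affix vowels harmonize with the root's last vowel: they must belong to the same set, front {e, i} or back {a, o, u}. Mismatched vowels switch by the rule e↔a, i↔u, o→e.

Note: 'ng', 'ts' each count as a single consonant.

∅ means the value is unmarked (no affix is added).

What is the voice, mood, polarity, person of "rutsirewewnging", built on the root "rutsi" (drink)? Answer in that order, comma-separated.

reflexive, imperative, negative, 3rd person

Segment: rutsi-rew-ow-ngung.
voice: -rew → reflexive.
mood: -ow → imperative.
polarity: ∅ → negative.
person: -ngung → 3rd person.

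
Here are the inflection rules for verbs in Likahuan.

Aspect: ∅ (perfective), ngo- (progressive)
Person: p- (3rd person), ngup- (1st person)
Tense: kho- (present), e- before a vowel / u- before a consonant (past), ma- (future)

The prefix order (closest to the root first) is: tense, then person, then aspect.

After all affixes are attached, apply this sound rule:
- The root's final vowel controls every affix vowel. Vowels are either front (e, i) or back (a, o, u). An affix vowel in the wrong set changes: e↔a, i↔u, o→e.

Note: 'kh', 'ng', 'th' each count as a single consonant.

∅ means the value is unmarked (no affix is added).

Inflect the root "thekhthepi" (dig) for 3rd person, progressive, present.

ngepkhethekhthepi

Attach tense present kho- → khothekhthepi.
Attach person 3rd person p- → pkhothekhthepi.
Attach aspect progressive ngo- → ngopkhothekhthepi.
Apply vowel harmony: ngopkhothekhthepi → ngepkhethekhthepi.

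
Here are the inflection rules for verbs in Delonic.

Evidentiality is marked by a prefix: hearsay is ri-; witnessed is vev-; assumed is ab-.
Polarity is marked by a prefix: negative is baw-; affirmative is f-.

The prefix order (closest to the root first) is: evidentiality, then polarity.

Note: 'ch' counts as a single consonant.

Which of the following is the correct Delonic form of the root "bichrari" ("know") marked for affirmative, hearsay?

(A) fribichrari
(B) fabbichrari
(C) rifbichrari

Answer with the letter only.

Attach evidentiality hearsay ri- → ribichrari.
Attach polarity affirmative f- → fribichrari.
So the correct form is fribichrari, option (A).
(C) rifbichrari is wrong: it has the affixes in the wrong order.
(B) fabbichrari is wrong: it uses assumed instead of hearsay for evidentiality.

A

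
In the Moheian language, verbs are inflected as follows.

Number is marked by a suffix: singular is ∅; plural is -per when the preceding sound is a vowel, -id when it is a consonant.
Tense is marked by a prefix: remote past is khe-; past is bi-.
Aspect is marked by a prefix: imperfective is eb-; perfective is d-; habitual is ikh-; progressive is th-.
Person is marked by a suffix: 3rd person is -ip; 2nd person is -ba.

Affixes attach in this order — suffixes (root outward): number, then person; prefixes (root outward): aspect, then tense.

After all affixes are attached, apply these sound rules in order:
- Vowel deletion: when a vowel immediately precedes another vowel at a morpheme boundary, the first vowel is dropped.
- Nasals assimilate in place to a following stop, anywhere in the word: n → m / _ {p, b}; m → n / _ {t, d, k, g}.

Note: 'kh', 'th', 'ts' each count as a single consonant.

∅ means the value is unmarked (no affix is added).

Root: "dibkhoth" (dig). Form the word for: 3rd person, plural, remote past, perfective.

kheddibkhothidip

Attach number plural -id (after consonant 'th') → dibkhothid.
Attach person 3rd person -ip → dibkhothidip.
Attach aspect perfective d- → ddibkhothidip.
Attach tense remote past khe- → kheddibkhothidip.
Vowel deletion: no change.
Nasal assimilation: no change.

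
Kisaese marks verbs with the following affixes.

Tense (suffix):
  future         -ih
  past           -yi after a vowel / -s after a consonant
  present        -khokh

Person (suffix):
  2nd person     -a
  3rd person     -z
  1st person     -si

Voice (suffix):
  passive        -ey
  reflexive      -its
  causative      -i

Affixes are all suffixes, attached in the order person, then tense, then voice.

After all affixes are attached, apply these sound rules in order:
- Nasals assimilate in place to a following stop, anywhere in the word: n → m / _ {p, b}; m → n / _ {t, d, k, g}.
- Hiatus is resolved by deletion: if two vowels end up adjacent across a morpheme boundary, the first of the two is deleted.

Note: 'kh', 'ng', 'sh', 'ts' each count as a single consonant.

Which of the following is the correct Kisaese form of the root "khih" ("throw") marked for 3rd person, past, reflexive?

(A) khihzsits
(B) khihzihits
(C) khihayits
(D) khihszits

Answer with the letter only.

Attach person 3rd person -z → khihz.
Attach tense past -s (after consonant 'z') → khihzs.
Attach voice reflexive -its → khihzsits.
Nasal assimilation: no change.
Vowel deletion: no change.
So the correct form is khihzsits, option (A).
(D) khihszits is wrong: it has the affixes in the wrong order.
(C) khihayits is wrong: it uses 2nd person instead of 3rd person for person.
(B) khihzihits is wrong: it uses future instead of past for tense.

A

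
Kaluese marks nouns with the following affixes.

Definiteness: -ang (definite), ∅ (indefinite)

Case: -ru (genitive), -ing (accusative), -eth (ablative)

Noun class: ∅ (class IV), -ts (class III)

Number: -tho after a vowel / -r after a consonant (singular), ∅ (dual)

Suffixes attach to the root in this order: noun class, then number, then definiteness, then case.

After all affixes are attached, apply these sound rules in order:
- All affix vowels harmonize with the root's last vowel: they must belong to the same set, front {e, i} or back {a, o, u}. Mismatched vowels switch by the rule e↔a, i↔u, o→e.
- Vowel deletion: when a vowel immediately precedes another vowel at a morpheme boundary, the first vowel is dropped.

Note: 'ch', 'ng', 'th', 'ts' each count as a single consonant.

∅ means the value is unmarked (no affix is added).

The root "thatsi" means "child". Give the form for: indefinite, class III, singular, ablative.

thatsitsreth

Attach noun class class III -ts → thatsits.
Attach number singular -r (after consonant 'ts') → thatsitsr.
definiteness = indefinite: zero marking, form stays thatsitsr.
Attach case ablative -eth → thatsitsreth.
Vowel harmony: no change.
Vowel deletion: no change.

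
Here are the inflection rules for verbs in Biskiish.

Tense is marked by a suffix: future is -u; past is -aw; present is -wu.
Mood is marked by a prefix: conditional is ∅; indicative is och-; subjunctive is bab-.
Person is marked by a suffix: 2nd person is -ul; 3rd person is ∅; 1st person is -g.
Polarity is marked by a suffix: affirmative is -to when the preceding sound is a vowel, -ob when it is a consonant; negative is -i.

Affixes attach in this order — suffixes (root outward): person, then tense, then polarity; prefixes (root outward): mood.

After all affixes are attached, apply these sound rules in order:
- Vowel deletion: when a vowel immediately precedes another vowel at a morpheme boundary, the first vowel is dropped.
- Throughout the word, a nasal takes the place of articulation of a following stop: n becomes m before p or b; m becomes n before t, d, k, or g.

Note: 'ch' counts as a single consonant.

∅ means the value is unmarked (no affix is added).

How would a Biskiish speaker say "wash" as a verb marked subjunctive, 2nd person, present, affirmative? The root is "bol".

babbolulwuto

Attach mood subjunctive bab- → babbol.
Attach person 2nd person -ul → babbolul.
Attach tense present -wu → babbolulwu.
Attach polarity affirmative -to (after vowel 'u') → babbolulwuto.
Vowel deletion: no change.
Nasal assimilation: no change.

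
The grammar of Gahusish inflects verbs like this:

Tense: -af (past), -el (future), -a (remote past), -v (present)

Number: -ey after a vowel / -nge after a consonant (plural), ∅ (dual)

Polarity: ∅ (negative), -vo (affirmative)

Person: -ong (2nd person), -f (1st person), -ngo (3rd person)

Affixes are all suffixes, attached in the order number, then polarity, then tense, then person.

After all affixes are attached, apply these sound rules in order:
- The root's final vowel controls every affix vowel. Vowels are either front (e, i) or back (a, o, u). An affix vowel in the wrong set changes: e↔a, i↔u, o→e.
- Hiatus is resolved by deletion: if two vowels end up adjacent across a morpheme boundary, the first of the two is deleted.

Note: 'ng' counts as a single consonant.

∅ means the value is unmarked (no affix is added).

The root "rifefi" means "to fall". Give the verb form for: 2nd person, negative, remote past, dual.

rifefeng

number = dual: zero marking, form stays rifefi.
polarity = negative: zero marking, form stays rifefi.
Attach tense remote past -a → rifefia.
Attach person 2nd person -ong → rifefiaong.
Apply vowel harmony: rifefiaong → rifefieeng.
Apply vowel deletion: rifefieeng → rifefeng.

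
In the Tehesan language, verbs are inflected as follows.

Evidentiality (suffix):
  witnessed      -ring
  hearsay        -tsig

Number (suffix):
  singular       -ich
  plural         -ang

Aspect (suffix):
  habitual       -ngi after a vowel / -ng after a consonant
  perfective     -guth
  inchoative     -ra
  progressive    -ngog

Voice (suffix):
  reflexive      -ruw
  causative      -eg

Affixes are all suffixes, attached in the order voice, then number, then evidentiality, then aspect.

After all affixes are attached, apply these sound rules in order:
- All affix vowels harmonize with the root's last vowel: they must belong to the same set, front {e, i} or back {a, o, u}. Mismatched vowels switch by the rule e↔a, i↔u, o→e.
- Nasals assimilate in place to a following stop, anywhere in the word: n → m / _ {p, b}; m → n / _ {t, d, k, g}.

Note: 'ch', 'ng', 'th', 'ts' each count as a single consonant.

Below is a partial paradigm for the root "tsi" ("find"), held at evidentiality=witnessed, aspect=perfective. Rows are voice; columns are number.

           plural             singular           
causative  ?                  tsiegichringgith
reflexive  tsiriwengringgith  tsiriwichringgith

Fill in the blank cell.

tsiegengringgith

Attach voice causative -eg → tsieg.
Attach number plural -ang → tsiegang.
Attach evidentiality witnessed -ring → tsiegangring.
Attach aspect perfective -guth → tsiegangringguth.
Apply vowel harmony: tsiegangringguth → tsiegengringgith.
Nasal assimilation: no change.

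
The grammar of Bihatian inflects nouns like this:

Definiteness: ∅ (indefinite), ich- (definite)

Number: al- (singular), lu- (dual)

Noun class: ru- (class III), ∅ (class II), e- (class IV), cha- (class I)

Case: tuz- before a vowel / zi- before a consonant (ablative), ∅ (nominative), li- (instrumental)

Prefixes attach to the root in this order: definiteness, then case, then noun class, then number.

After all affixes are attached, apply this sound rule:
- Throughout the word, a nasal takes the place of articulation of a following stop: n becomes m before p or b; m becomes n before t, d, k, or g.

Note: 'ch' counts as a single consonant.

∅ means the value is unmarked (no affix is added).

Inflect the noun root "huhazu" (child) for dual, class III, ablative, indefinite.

definiteness = indefinite: zero marking, form stays huhazu.
Attach case ablative zi- (before consonant 'h') → zihuhazu.
Attach noun class class III ru- → ruzihuhazu.
Attach number dual lu- → luruzihuhazu.
Nasal assimilation: no change.

luruzihuhazu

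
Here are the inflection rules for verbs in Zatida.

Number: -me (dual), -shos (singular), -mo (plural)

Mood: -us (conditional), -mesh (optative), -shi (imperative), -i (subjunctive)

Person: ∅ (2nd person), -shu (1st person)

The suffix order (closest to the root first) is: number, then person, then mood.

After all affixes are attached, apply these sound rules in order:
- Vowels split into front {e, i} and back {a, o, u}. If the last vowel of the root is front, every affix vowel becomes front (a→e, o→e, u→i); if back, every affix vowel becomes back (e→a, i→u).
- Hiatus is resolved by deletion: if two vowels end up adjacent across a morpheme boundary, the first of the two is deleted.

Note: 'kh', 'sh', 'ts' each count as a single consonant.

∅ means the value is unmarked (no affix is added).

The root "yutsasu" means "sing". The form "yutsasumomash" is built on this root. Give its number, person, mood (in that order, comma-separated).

plural, 2nd person, optative

Segment: yutsasu-mo-mesh.
number: -mo → plural.
person: ∅ → 2nd person.
mood: -mesh → optative.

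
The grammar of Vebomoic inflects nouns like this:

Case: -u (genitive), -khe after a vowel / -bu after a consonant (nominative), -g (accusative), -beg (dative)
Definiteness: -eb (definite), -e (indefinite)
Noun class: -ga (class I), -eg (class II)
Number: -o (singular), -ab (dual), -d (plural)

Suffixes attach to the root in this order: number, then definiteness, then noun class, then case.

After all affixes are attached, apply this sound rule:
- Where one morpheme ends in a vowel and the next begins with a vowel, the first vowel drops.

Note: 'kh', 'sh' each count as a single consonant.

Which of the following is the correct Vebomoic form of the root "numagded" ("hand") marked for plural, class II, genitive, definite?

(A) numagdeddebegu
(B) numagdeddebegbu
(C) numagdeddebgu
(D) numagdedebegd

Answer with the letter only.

A

Attach number plural -d → numagdedd.
Attach definiteness definite -eb → numagdeddeb.
Attach noun class class II -eg → numagdeddebeg.
Attach case genitive -u → numagdeddebegu.
Vowel deletion: no change.
So the correct form is numagdeddebegu, option (A).
(C) numagdeddebgu is wrong: it uses class I instead of class II for noun class.
(B) numagdeddebegbu is wrong: it uses nominative instead of genitive for case.
(D) numagdedebegd is wrong: it has the affixes in the wrong order.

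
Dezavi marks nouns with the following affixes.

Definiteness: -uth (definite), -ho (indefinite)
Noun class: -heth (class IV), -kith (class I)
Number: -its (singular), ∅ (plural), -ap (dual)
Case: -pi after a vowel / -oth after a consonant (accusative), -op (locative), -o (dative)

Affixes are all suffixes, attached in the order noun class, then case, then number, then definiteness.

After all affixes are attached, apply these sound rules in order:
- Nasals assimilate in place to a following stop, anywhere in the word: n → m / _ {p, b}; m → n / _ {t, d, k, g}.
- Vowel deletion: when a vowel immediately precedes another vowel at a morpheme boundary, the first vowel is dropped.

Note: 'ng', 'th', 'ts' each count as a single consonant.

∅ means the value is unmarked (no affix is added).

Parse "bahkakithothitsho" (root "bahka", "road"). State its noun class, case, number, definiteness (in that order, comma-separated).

Segment: bahka-kith-oth-its-ho.
noun class: -kith → class I.
case: -pi/oth → accusative.
number: -its → singular.
definiteness: -ho → indefinite.

class I, accusative, singular, indefinite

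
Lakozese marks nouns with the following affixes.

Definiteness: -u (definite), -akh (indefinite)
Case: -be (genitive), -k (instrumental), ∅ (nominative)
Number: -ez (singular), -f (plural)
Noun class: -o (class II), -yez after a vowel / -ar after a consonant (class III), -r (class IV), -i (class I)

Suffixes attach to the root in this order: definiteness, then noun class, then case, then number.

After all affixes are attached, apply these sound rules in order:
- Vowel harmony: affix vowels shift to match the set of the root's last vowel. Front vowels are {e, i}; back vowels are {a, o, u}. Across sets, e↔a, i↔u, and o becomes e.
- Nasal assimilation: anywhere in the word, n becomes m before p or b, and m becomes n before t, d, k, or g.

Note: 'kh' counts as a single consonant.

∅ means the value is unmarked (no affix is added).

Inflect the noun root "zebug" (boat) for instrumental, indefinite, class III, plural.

zebugakharkf

Attach definiteness indefinite -akh → zebugakh.
Attach noun class class III -ar (after consonant 'kh') → zebugakhar.
Attach case instrumental -k → zebugakhark.
Attach number plural -f → zebugakharkf.
Vowel harmony: no change.
Nasal assimilation: no change.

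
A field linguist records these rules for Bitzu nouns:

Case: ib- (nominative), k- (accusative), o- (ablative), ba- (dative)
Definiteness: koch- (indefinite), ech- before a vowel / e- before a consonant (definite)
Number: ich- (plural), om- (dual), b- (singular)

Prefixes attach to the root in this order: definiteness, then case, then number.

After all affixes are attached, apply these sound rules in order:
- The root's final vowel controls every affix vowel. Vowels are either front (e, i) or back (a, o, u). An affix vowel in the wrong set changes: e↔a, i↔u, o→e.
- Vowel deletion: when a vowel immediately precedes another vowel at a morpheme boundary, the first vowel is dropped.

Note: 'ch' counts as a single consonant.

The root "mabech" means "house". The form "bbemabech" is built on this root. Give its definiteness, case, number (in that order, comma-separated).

definite, dative, singular

Segment: b-ba-e-mabech.
definiteness: ech/e- → definite.
case: ba- → dative.
number: b- → singular.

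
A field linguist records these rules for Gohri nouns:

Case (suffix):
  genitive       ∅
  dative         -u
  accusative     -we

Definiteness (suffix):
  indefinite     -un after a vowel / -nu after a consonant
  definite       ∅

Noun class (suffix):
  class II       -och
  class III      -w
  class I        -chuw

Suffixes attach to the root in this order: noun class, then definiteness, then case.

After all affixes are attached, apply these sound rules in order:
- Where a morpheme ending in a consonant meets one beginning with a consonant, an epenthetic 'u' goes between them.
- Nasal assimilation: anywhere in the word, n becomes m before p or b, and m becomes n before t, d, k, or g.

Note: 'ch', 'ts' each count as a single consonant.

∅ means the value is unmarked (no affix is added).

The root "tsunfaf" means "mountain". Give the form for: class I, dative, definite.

Attach noun class class I -chuw → tsunfafchuw.
definiteness = definite: zero marking, form stays tsunfafchuw.
Attach case dative -u → tsunfafchuwu.
Apply epenthesis: tsunfafchuwu → tsunfafuchuwu.
Nasal assimilation: no change.

tsunfafuchuwu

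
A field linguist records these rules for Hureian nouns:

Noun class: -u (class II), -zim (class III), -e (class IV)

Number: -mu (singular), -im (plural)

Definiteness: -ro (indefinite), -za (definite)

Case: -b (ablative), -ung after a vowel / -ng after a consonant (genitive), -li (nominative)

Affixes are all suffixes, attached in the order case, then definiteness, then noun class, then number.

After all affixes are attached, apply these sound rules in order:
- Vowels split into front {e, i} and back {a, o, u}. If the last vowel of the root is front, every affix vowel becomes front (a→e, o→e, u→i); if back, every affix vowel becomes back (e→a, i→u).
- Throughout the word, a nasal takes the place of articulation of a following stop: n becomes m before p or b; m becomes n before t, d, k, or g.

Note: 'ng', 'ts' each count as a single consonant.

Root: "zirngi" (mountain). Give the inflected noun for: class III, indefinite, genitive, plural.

Attach case genitive -ung (after vowel 'i') → zirngiung.
Attach definiteness indefinite -ro → zirngiungro.
Attach noun class class III -zim → zirngiungrozim.
Attach number plural -im → zirngiungrozimim.
Apply vowel harmony: zirngiungrozimim → zirngiingrezimim.
Nasal assimilation: no change.

zirngiingrezimim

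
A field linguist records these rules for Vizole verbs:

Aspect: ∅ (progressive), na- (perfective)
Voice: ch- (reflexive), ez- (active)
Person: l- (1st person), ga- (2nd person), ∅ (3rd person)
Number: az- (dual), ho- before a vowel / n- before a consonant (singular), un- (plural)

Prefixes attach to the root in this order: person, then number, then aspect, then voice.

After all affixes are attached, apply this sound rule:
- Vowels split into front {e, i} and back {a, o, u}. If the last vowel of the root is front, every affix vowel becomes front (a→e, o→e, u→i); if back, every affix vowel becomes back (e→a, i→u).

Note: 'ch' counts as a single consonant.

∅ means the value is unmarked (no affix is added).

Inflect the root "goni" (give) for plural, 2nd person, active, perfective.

Attach person 2nd person ga- → gagoni.
Attach number plural un- → ungagoni.
Attach aspect perfective na- → naungagoni.
Attach voice active ez- → eznaungagoni.
Apply vowel harmony: eznaungagoni → ezneingegoni.

ezneingegoni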